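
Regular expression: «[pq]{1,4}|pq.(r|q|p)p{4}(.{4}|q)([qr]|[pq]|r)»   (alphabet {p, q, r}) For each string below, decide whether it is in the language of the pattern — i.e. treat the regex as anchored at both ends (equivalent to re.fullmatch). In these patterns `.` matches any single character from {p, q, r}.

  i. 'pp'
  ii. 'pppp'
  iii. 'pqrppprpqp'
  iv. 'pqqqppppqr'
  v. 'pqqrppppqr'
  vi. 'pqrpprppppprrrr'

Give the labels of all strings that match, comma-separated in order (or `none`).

i. 'pp' → match
ii. 'pppp' → match
iii. 'pqrppprpqp' → no match
iv. 'pqqqppppqr' → match
v. 'pqqrppppqr' → match
vi → no match

i, ii, iv, v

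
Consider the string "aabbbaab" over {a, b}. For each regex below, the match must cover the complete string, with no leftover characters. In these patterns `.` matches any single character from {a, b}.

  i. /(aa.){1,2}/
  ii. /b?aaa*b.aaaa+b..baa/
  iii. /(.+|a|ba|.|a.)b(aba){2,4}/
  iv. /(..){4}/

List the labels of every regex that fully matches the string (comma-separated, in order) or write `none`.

i → no match
ii → no match — must end with "baa"
iii → no match — must end with "aba"
iv → match

iv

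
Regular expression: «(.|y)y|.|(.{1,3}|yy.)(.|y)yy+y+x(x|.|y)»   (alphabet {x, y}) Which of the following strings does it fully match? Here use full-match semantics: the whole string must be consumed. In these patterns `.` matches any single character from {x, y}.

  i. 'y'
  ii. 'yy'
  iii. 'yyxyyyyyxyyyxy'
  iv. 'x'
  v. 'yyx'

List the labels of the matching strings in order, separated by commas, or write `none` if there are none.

i, ii, iv

i → match
ii → match
iii → no match
iv → match
v → no match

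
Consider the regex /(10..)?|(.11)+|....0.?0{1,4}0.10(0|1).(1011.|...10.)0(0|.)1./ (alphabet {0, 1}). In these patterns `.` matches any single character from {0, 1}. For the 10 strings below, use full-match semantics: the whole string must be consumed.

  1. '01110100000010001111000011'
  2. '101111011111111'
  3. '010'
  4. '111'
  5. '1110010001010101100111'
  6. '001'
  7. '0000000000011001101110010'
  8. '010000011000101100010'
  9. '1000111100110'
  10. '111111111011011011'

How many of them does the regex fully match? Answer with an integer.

6

1 → match
2 → no match
3 → no match
4 → match
5 → match
6 → no match
7 → match
8 → match
9 → no match
10 → match
Total matched: 6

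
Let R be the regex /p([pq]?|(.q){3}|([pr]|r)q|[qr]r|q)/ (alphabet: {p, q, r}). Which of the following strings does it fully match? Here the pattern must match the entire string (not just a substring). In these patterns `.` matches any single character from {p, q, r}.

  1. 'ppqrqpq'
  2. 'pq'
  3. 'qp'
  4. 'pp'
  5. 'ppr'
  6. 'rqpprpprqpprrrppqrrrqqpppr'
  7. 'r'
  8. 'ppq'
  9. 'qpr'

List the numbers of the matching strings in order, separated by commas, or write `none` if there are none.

1 → match
2 → match
3 → no match — must start with 'p'
4 → match
5 → no match
6 → no match — must start with 'p'
7 → no match — must start with 'p'
8 → match
9 → no match — must start with 'p'

1, 2, 4, 8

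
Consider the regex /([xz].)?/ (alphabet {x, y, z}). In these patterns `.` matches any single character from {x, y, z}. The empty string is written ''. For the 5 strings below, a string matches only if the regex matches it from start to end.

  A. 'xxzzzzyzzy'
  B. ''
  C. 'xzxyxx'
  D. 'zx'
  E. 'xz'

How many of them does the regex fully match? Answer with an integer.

3

A → no match
B → match
C → no match
D → match
E → match
Total matched: 3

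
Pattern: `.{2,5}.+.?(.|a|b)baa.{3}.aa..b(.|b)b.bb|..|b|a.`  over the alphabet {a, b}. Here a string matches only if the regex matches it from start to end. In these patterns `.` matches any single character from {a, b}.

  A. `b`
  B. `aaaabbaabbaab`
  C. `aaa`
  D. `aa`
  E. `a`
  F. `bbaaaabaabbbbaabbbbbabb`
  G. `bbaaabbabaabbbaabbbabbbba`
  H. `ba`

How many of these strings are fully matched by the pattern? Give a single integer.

4

A → match
B → no match
C → no match
D → match
E → no match
F → match
G → no match
H → match
Total matched: 4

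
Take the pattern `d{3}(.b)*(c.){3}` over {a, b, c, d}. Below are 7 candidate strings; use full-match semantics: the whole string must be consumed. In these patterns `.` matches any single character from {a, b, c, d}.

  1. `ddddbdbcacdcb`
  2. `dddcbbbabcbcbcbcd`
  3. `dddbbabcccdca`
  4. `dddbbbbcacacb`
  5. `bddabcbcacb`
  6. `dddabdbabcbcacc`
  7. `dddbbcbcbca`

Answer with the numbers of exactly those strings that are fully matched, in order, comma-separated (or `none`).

1, 2, 3, 4, 6, 7

1 → match
2 → match
3 → match
4 → match
5 → no match — must start with `d`
6 → match
7 → match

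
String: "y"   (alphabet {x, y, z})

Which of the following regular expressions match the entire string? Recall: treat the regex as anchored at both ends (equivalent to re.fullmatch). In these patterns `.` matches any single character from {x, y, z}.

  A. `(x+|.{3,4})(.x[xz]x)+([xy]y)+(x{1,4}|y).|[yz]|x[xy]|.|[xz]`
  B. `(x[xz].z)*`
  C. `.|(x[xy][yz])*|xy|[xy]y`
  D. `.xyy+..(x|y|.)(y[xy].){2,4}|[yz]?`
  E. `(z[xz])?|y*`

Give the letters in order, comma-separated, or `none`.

A → match
B → no match
C → match
D → match
E → match

A, C, D, E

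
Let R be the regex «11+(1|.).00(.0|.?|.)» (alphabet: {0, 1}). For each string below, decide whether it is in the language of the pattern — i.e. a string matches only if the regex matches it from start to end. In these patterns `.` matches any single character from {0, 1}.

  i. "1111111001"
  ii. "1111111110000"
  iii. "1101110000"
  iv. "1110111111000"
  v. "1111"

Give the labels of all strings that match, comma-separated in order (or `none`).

i → match
ii → match
iii → no match
iv → no match
v → no match

i, ii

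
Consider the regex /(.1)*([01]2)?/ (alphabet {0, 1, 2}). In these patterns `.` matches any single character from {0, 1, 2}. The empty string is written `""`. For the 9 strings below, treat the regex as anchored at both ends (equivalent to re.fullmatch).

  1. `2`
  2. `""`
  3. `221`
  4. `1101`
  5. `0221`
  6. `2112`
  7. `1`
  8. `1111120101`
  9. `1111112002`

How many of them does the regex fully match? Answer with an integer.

3

1 → no match
2 → match
3 → no match
4 → match
5 → no match
6 → match
7 → no match
8 → no match
9 → no match
Total matched: 3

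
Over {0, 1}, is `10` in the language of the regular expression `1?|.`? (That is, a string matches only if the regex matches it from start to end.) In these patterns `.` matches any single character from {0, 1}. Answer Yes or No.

No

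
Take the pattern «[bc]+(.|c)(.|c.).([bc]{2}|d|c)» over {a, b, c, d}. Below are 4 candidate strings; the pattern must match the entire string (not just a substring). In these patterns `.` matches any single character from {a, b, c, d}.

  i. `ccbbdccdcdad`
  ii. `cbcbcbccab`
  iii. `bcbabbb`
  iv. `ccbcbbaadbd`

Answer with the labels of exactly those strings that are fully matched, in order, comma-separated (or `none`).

iii

i → no match
ii → no match
iii → match
iv → no match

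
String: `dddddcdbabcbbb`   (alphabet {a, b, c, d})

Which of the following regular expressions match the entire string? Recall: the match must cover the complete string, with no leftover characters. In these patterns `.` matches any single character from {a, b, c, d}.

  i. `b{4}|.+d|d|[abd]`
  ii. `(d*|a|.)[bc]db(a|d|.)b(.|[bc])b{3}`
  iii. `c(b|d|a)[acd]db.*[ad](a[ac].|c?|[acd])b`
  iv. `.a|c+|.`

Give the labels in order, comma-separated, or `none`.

ii

i → no match
ii → match
iii → no match — must start with `c`
iv → no match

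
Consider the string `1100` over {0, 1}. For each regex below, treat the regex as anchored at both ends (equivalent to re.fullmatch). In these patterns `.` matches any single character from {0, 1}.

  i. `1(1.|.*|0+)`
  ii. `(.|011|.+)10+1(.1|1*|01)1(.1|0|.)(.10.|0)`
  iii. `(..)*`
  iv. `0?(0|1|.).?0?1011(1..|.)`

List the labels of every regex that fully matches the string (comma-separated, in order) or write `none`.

i → match
ii → no match
iii → match
iv → no match

i, iii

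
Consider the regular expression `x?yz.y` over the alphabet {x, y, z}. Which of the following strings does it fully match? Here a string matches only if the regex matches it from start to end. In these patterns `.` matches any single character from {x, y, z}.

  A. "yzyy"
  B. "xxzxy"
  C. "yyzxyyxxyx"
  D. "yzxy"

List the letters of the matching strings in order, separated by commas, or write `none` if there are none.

A, D

A → match
B → no match
C → no match — must end with "y"
D → match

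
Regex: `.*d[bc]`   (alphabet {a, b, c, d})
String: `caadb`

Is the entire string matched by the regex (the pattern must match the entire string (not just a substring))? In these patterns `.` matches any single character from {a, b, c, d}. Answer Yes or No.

Yes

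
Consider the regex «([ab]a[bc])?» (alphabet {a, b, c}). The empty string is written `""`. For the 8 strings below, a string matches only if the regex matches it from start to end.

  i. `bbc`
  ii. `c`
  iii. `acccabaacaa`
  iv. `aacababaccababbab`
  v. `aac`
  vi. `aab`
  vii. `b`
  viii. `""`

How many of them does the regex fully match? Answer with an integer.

i. `bbc` → no match
ii. `c` → no match
iii. `acccabaacaa` → no match
iv → no match
v. `aac` → match
vi. `aab` → match
vii. `b` → no match
viii. `""` → match
Total matched: 3

3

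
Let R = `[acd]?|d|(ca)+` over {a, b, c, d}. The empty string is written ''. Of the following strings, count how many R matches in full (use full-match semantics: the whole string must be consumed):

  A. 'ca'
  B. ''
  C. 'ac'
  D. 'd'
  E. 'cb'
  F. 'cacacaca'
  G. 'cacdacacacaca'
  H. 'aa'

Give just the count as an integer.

A → match
B → match
C → no match
D → match
E → no match
F → match
G → no match
H → no match
Total matched: 4

4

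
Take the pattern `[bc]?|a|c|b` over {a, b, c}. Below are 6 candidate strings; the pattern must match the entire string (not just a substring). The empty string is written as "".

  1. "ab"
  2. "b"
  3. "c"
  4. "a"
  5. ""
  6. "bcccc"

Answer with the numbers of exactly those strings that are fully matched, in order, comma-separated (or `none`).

2, 3, 4, 5

1 → no match
2 → match
3 → match
4 → match
5 → match
6 → no match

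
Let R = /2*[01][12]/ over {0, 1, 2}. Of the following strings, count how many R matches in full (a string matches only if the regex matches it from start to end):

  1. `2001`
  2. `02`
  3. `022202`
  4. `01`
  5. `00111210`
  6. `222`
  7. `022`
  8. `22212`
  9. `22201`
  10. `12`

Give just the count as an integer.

1 → no match
2 → match
3 → no match
4 → match
5 → no match
6 → no match
7 → no match
8 → match
9 → match
10 → match
Total matched: 5

5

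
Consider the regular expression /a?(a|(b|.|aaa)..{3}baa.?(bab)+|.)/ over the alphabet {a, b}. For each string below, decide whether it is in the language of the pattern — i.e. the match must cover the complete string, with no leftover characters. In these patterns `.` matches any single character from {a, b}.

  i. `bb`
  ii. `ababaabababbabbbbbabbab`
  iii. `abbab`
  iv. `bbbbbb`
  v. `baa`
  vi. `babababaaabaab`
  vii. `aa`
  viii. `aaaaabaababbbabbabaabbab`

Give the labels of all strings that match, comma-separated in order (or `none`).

vii

i. `bb` → no match
ii → no match
iii. `abbab` → no match
iv. `bbbbbb` → no match
v. `baa` → no match
vi → no match
vii. `aa` → match
viii → no match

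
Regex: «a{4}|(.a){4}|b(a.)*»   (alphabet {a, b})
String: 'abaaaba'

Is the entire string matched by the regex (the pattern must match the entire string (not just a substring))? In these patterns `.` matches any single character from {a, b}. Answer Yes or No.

No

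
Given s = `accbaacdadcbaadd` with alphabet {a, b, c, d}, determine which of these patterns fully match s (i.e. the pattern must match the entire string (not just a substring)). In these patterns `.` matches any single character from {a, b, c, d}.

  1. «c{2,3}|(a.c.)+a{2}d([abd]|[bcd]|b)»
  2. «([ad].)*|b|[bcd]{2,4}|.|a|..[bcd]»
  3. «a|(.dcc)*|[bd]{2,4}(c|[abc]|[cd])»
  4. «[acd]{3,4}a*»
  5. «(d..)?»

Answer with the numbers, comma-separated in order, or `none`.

1 → match
2 → no match
3 → no match
4 → no match
5 → no match

1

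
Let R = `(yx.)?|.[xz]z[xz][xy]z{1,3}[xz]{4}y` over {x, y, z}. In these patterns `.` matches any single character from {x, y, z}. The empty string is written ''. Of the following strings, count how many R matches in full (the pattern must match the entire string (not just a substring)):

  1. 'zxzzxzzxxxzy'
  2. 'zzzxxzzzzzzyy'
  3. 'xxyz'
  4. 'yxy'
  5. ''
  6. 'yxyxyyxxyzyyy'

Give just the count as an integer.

3

1 → match
2 → no match
3 → no match
4 → match
5 → match
6 → no match
Total matched: 3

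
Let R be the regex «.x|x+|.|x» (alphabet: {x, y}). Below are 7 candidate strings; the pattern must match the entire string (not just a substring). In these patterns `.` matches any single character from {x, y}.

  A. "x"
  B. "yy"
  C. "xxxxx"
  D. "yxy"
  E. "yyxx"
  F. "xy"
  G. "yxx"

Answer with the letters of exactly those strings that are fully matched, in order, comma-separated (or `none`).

A. "x" → match
B. "yy" → no match
C. "xxxxx" → match
D. "yxy" → no match
E. "yyxx" → no match
F. "xy" → no match
G. "yxx" → no match

A, C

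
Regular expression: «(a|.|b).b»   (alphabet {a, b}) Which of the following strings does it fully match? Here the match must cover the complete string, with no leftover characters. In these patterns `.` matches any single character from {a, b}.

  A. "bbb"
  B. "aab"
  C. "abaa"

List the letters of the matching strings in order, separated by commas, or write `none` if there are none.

A, B

A → match
B → match
C → no match — must end with "b"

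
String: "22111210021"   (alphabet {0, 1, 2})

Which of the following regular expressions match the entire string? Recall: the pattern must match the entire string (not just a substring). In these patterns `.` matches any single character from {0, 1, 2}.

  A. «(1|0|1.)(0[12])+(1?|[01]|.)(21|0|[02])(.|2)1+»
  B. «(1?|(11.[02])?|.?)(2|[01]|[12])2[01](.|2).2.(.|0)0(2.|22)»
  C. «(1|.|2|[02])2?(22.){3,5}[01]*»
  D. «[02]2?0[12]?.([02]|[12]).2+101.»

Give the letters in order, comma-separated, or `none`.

B

A → no match
B → match
C → no match
D → no match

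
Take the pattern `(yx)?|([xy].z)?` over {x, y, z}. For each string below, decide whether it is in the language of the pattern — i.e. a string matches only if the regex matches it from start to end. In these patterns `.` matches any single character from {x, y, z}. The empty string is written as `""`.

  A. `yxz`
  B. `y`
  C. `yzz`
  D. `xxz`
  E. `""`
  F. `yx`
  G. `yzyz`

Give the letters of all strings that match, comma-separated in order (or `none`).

A → match
B → no match
C → match
D → match
E → match
F → match
G → no match

A, C, D, E, F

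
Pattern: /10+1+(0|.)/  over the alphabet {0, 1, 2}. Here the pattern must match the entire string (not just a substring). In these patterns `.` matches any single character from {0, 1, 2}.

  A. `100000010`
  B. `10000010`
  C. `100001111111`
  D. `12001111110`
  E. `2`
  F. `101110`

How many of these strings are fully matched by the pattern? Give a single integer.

A → match
B → match
C → match
D → no match — must start with `10`
E → no match — must start with `10`
F → match
Total matched: 4

4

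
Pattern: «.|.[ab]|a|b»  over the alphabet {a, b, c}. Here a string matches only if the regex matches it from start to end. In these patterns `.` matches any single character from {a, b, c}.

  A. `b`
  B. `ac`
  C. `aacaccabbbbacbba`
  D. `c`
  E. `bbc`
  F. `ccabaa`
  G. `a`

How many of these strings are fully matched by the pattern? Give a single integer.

A → match
B → no match
C → no match
D → match
E → no match
F → no match
G → match
Total matched: 3

3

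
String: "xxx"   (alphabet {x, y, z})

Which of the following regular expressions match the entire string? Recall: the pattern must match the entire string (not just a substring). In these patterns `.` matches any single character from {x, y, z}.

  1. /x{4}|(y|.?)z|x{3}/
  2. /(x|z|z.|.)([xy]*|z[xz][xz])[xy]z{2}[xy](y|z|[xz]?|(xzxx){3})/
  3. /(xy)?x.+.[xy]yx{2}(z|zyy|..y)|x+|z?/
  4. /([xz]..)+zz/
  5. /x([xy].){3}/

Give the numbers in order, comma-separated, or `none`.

1 → match
2 → no match
3 → match
4 → no match — must end with "zz"
5 → no match

1, 3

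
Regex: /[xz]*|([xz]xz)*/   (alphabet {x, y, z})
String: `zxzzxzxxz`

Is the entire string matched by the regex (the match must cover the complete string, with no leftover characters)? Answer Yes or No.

Yes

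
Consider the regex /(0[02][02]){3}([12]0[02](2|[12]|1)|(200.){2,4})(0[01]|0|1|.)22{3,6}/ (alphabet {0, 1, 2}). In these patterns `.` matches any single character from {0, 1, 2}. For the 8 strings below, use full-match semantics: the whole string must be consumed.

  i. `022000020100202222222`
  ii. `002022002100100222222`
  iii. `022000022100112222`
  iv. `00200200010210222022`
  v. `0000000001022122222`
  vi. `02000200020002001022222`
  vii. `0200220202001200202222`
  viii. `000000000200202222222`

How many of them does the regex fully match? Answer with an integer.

7

i → match
ii → match
iii → match
iv → no match
v → match
vi → match
vii → match
viii → match
Total matched: 7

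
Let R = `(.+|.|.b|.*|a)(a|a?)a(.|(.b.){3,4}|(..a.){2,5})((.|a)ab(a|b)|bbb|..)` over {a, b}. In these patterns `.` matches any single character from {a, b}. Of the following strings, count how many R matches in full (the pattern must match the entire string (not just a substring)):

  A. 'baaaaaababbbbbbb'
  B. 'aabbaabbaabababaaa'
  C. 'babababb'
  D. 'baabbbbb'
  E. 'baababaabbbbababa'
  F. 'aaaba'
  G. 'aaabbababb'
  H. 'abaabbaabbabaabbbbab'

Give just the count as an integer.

A → no match
B → no match
C. 'babababb' → no match
D. 'baabbbbb' → no match
E → no match
F. 'aaaba' → match
G. 'aaabbababb' → no match
H → no match
Total matched: 1

1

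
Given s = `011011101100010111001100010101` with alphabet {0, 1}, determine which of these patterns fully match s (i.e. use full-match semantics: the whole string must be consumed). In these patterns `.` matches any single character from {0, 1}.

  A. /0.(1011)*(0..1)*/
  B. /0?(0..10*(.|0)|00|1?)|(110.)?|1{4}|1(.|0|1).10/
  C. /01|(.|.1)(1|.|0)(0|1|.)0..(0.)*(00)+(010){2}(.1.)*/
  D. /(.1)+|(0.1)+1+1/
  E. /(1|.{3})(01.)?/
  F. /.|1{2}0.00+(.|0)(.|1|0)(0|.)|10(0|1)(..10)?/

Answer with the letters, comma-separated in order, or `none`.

A → match
B → no match
C → no match
D → no match
E → no match
F → no match

A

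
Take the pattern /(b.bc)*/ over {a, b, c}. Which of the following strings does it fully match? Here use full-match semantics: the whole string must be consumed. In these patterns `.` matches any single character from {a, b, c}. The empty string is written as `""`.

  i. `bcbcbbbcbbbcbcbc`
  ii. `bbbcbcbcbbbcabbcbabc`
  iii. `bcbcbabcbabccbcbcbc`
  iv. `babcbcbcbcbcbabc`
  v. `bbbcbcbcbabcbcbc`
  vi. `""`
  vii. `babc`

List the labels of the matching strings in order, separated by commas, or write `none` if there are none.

i → match
ii → no match
iii → no match
iv → match
v → match
vi. `""` → match
vii. `babc` → match

i, iv, v, vi, vii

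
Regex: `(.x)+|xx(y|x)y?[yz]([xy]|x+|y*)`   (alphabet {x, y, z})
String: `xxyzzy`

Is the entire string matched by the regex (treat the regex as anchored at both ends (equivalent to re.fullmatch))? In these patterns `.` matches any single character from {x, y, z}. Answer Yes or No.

No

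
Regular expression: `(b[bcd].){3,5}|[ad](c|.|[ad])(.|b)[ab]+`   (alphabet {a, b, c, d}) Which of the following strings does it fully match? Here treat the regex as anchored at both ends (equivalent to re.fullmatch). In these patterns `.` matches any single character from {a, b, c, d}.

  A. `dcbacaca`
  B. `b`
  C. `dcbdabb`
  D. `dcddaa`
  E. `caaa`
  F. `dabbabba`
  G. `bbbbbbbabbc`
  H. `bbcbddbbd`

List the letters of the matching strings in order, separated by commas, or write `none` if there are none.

F, H

A → no match
B → no match
C → no match
D → no match
E → no match
F → match
G → no match
H → match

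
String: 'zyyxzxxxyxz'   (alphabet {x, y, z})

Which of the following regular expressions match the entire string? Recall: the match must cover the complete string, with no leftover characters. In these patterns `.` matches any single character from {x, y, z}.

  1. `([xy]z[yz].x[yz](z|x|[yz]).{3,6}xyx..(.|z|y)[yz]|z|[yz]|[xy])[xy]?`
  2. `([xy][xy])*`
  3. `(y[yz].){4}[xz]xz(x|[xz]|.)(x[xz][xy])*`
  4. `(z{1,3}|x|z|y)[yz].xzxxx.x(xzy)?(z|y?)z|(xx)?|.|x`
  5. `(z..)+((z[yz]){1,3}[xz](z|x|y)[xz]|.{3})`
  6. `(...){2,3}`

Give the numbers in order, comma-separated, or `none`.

1 → no match
2 → no match
3 → no match — must start with 'y'
4 → match
5 → no match
6 → no match

4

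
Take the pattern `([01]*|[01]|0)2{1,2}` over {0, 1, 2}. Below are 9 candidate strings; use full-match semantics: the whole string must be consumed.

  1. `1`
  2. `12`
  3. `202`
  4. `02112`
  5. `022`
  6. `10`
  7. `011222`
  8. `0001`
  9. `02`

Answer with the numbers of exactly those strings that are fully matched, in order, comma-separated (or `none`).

2, 5, 9

1 → no match — must end with `2`
2 → match
3 → no match
4 → no match
5 → match
6 → no match — must end with `2`
7 → no match
8 → no match — must end with `2`
9 → match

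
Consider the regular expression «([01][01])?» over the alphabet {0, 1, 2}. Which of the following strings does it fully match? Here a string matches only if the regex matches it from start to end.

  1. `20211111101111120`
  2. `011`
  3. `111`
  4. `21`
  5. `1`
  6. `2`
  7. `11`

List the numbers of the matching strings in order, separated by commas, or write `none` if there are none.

7

1 → no match
2 → no match
3 → no match
4 → no match
5 → no match
6 → no match
7 → match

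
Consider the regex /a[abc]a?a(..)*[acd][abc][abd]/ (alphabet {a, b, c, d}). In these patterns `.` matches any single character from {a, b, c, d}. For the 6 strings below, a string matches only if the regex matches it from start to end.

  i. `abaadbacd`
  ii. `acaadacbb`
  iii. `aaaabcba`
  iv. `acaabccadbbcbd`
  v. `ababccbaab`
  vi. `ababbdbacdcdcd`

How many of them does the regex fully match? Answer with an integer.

6

i → match
ii → match
iii → match
iv → match
v → match
vi → match
Total matched: 6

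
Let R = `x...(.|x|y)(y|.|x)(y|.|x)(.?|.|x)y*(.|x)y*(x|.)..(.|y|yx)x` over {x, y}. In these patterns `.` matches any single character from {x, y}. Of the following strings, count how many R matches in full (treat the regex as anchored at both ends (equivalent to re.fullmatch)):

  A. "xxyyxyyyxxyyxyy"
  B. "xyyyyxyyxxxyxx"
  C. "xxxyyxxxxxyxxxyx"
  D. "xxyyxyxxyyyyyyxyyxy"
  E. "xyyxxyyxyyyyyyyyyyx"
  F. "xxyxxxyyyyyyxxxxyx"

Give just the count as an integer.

A → no match — must end with "x"
B → match
C → no match
D → no match — must end with "x"
E → match
F → match
Total matched: 3

3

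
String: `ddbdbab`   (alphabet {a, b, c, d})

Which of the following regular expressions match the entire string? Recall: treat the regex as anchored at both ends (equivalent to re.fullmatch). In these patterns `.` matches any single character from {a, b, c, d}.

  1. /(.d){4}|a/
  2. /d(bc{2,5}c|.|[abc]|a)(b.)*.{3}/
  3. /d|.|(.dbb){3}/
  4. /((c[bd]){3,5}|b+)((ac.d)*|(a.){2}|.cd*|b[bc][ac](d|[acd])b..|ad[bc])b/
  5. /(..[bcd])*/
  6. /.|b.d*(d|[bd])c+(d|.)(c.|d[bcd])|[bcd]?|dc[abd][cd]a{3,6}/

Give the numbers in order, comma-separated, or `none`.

1 → no match
2 → match
3 → no match
4 → no match
5 → no match
6 → no match

2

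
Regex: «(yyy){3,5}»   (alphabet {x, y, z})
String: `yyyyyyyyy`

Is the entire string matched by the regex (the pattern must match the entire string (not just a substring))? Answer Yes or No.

Yes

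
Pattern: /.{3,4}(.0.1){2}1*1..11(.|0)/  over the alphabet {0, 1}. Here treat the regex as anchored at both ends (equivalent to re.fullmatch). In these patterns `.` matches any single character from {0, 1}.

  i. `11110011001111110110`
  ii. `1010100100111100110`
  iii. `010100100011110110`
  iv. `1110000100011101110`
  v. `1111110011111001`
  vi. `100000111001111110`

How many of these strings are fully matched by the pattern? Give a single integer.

5

i → match
ii → match
iii → match
iv → match
v → no match
vi → match
Total matched: 5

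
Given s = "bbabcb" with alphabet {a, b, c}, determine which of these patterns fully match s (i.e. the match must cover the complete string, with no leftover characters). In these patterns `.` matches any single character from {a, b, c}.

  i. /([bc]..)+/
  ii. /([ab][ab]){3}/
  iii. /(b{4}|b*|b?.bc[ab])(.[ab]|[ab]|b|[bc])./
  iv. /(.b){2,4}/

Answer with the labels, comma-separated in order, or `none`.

i → match
ii → no match
iii → no match
iv → match

i, iv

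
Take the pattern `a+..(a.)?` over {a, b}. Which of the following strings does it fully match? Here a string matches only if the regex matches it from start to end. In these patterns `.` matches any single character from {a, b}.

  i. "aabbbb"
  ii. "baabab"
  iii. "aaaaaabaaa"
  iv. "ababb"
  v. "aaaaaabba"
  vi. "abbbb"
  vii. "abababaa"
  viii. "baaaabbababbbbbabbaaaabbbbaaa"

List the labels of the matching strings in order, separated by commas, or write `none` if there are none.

i → no match
ii → no match — must start with "a"
iii → match
iv → no match
v → no match
vi → no match
vii → no match
viii → no match — must start with "a"

iii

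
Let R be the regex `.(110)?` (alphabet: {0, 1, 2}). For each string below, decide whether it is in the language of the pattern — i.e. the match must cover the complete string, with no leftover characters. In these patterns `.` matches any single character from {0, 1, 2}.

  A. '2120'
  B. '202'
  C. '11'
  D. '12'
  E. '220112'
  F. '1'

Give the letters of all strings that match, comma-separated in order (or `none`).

A → no match
B → no match
C → no match
D → no match
E → no match
F → match

F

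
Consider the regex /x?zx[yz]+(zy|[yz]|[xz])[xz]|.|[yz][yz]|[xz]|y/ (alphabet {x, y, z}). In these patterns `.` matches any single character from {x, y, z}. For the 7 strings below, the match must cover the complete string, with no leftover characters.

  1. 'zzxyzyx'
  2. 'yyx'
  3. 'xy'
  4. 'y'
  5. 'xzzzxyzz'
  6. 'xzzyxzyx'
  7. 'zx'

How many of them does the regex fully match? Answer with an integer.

1

1 → no match
2 → no match
3 → no match
4 → match
5 → no match
6 → no match
7 → no match
Total matched: 1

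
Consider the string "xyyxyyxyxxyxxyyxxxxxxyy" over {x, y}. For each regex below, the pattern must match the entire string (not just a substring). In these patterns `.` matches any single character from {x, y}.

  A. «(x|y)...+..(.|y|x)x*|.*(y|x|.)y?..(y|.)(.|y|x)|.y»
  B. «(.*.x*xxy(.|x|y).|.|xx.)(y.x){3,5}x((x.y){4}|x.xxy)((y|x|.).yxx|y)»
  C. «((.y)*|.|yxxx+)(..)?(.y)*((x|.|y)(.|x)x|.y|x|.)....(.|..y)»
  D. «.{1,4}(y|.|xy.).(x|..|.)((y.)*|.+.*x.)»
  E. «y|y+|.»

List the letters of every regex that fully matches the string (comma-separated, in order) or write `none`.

A, B

A → match
B → match
C → no match
D → no match
E → no match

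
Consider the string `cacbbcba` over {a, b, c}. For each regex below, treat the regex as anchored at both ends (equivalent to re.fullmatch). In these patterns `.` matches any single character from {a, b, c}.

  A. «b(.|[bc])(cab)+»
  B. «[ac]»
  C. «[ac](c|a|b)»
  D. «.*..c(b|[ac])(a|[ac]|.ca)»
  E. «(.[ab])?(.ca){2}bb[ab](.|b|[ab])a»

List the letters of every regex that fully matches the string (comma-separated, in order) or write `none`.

A → no match — must start with `b`
B → no match
C → no match
D → match
E → no match

D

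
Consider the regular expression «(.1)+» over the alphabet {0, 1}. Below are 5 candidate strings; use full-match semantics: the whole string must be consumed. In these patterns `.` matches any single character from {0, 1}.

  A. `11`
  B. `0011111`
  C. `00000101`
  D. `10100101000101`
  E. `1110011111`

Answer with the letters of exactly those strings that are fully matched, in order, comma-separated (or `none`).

A

A. `11` → match
B. `0011111` → no match
C. `00000101` → no match
D → no match
E. `1110011111` → no match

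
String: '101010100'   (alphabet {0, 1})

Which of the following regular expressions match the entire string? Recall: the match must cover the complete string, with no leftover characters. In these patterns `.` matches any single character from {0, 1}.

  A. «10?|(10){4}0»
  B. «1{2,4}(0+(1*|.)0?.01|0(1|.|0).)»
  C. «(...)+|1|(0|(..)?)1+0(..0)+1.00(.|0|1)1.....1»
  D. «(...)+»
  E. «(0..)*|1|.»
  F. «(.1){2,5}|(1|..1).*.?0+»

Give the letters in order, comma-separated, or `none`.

A → match
B → no match
C → match
D → match
E → no match
F → match

A, C, D, F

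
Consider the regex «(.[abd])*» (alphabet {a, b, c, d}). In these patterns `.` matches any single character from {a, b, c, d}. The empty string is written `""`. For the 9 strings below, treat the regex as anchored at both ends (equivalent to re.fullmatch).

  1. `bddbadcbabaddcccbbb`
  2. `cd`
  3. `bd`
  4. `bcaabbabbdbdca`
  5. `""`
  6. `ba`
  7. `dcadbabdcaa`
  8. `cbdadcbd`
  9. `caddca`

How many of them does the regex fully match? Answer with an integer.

5

1 → no match
2 → match
3 → match
4 → no match
5 → match
6 → match
7 → no match
8 → no match
9 → match
Total matched: 5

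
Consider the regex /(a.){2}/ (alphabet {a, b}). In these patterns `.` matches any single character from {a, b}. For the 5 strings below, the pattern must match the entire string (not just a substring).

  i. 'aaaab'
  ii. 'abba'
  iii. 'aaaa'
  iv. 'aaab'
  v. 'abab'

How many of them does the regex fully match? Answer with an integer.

i. 'aaaab' → no match
ii. 'abba' → no match
iii. 'aaaa' → match
iv. 'aaab' → match
v. 'abab' → match
Total matched: 3

3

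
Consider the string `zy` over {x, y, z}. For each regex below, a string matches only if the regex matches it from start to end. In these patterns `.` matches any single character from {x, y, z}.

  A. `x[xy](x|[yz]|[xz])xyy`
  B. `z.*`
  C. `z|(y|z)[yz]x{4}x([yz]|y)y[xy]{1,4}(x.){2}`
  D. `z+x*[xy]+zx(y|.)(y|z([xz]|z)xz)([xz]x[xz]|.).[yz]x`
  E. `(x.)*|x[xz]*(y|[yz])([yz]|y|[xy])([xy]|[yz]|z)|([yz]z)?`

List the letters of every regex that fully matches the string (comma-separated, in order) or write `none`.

B

A → no match — must start with `x`
B → match
C → no match
D → no match — must end with `x`
E → no match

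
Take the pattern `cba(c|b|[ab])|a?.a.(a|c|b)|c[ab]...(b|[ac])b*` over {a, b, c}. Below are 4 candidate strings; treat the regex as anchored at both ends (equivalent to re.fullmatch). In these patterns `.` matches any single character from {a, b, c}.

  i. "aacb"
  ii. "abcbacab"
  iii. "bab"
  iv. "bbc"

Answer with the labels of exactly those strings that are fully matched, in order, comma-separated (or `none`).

i

i. "aacb" → match
ii. "abcbacab" → no match
iii. "bab" → no match
iv. "bbc" → no match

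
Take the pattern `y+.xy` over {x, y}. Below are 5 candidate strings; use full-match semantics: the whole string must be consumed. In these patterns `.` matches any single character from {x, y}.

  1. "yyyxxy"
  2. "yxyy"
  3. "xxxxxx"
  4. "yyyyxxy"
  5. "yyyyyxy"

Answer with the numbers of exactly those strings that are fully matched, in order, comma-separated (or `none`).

1 → match
2 → no match — must end with "xy"
3 → no match — must start with "y"
4 → match
5 → match

1, 4, 5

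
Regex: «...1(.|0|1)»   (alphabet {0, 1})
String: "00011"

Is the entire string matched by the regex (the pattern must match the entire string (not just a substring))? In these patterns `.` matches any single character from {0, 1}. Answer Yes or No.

Yes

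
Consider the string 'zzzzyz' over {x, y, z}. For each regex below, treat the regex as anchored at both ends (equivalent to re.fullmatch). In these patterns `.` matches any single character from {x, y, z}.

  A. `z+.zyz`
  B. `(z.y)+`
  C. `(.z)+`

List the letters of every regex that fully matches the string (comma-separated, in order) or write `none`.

A, C

A → match
B → no match — must end with 'y'
C → match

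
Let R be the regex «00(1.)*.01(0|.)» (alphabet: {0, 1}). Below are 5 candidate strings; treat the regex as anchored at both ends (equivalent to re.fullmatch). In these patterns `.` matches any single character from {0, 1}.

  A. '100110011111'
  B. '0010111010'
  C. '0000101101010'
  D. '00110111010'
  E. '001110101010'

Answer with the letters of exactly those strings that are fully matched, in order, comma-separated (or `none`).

B, E

A → no match — must start with '00'
B → match
C → no match
D → no match
E → match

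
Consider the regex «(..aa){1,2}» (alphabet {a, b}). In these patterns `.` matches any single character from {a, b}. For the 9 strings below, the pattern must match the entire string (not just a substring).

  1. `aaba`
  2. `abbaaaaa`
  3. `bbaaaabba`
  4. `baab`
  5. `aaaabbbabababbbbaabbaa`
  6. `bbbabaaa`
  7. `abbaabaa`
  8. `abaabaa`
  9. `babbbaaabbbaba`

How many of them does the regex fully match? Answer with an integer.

0

1 → no match — must end with `aa`
2 → no match
3 → no match — must end with `aa`
4 → no match — must end with `aa`
5 → no match
6 → no match
7 → no match
8 → no match
9 → no match — must end with `aa`
Total matched: 0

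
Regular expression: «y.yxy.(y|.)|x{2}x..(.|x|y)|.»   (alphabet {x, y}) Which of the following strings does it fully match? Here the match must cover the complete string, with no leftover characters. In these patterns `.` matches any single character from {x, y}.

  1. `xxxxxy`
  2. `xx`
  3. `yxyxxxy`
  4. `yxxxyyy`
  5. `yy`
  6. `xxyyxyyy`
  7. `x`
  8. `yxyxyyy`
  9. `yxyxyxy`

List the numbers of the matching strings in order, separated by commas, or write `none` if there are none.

1 → match
2 → no match
3 → no match
4 → no match
5 → no match
6 → no match
7 → match
8 → match
9 → match

1, 7, 8, 9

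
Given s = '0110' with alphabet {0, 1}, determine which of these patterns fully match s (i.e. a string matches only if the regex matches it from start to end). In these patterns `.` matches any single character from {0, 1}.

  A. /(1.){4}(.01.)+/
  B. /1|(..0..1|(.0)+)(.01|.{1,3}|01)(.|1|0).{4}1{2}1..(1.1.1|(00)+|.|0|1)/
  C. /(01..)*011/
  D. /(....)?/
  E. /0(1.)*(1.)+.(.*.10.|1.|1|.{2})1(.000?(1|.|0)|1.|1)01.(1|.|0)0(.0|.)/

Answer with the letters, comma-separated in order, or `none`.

D

A → no match — must start with '1'
B → no match
C → no match — must end with '011'
D → match
E → no match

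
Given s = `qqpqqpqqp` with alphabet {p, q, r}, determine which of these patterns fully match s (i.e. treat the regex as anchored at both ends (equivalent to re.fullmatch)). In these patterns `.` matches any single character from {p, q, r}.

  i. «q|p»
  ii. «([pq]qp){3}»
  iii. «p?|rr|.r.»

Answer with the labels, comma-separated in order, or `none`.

i → no match
ii → match
iii → no match

ii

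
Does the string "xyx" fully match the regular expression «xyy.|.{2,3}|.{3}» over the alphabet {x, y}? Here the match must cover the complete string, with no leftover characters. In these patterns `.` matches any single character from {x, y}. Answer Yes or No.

Yes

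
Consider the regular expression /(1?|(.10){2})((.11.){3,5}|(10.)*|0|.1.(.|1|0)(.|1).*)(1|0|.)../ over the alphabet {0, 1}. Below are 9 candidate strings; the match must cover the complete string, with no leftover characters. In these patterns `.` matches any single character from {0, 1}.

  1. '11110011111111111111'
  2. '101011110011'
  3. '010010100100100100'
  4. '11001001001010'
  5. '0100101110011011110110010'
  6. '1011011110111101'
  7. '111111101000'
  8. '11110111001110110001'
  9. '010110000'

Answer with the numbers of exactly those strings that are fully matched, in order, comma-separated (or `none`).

1 → match
2. '101011110011' → match
3 → match
4 → match
5 → match
6 → match
7. '111111101000' → match
8 → match
9. '010110000' → match

1, 2, 3, 4, 5, 6, 7, 8, 9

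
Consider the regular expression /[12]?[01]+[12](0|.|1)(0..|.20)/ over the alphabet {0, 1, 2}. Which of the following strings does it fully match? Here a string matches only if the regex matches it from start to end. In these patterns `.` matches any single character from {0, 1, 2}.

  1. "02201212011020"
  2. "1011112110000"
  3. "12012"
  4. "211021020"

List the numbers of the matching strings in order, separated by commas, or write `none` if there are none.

4

1 → no match
2 → no match
3 → no match
4 → match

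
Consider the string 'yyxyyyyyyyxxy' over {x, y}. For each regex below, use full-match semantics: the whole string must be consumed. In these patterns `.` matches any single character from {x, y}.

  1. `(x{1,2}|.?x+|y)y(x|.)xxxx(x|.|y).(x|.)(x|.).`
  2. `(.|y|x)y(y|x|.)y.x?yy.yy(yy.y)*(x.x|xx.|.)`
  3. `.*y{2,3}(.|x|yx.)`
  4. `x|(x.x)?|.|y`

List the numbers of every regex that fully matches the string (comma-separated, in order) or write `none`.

1 → no match
2 → match
3 → no match
4 → no match

2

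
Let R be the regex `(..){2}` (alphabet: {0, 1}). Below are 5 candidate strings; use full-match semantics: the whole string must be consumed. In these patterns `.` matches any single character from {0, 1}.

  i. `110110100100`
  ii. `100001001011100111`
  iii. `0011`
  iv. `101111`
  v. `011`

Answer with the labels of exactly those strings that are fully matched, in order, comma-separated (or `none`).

i → no match
ii → no match
iii → match
iv → no match
v → no match

iii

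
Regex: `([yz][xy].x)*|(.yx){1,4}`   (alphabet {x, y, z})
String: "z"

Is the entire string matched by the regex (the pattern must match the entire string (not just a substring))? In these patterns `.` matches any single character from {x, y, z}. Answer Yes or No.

No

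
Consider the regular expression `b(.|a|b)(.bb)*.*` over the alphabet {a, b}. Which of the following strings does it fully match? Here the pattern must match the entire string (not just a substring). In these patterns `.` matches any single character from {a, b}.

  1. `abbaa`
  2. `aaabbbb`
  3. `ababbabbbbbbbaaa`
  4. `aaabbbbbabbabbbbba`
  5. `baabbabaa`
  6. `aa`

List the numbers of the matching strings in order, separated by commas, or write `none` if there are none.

5

1. `abbaa` → no match — must start with `b`
2. `aaabbbb` → no match — must start with `b`
3 → no match — must start with `b`
4 → no match — must start with `b`
5. `baabbabaa` → match
6. `aa` → no match — must start with `b`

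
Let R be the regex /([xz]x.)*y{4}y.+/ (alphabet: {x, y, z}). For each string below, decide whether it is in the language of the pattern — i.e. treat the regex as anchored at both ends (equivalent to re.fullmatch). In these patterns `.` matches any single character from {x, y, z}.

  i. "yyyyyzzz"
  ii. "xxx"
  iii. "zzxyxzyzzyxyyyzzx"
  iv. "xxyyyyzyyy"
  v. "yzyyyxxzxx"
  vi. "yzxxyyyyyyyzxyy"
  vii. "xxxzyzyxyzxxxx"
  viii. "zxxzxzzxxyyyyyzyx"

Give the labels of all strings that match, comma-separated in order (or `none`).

i → match
ii → no match
iii → no match
iv → no match
v → no match
vi → no match
vii → no match
viii → match

i, viii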